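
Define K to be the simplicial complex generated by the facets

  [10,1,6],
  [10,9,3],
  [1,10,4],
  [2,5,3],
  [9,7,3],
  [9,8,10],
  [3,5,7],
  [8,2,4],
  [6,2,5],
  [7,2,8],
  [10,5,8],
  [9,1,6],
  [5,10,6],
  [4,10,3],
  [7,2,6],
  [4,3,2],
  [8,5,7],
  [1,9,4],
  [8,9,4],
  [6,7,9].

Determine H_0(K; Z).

H_0 ≅ Z.

K has 10 vertices, 30 edges, 20 triangles.
rank ∂_0 = 0, rank ∂_1 = 9 ⇒ b_0 = 10 − 0 − 9 = 1; all invariant factors of ∂_1 are 1 so no torsion. So H_0 ≅ Z.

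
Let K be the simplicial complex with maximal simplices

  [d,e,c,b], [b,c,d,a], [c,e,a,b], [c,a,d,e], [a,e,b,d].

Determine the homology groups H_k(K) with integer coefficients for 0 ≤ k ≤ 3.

H_0 ≅ Z,  H_1 = 0,  H_2 = 0,  H_3 ≅ Z.

K has 5 vertices, 10 edges, 10 triangles, 5 3-simplices.
rank ∂_0 = 0, rank ∂_1 = 4 ⇒ b_0 = 5 − 0 − 4 = 1; all invariant factors of ∂_1 are 1 so no torsion. So H_0 = Z.
rank ∂_1 = 4, rank ∂_2 = 6 ⇒ b_1 = 10 − 4 − 6 = 0; all invariant factors of ∂_2 are 1 so no torsion. So H_1 = 0.
rank ∂_2 = 6, rank ∂_3 = 4 ⇒ b_2 = 10 − 6 − 4 = 0; all invariant factors of ∂_3 are 1 so no torsion. So H_2 = 0.
rank ∂_3 = 4, rank ∂_4 = 0 ⇒ b_3 = 5 − 4 − 0 = 1. So H_3 = Z.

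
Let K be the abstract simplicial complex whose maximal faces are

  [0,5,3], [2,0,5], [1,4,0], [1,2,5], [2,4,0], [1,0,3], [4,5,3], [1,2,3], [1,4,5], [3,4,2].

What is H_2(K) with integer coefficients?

H_2 ≅ 0.

Fix the vertex order 0 < 1 < 2 < 3 < 4 < 5 and write every simplex with vertices in increasing order. Then dim K = 2 and the simplices of K are:

  0-simplices (6): [0], [1], [2], [3], [4], [5]
  1-simplices (15): [0,1], [0,2], [0,3], [0,4], [0,5], [1,2], [1,3], [1,4], [1,5], [2,3], [2,4], [2,5], [3,4], [3,5], [4,5]
  2-simplices (10): [0,1,3], [0,1,4], [0,2,4], [0,2,5], [0,3,5], [1,2,3], [1,2,5], [1,4,5], [2,3,4], [3,4,5]

giving chain groups C_0 ≅ Z^6, C_1 ≅ Z^15, C_2 ≅ Z^10.

∂_1: C_1 → C_0 is given by ∂[p,q] = [q] − [p].
The 6×15 boundary matrix has rank 5 and Smith normal form diag(1,1,1,1,1).

The boundary map ∂_2: C_2 → C_1 acts by ∂[p,q,r] = [q,r] − [p,r] + [p,q]. For instance
  ∂[0,3,5] = [3,5] − [0,5] + [0,3],
  ∂[1,4,5] = [4,5] − [1,5] + [1,4].
As a 15×10 matrix over Z this has rank 10, with invariant factors (1,1,1,1,1,1,1,1,1,2).

Computing H_k = (kernel of ∂_k) / (image of ∂_{k+1}):

  H_2: rank ker ∂_2 − rank ∂_3 = (10 − 10) − 0 = 0, and there is no ∂_3, so H_2 ≅ 0.

(K is a triangulation of the real projective plane RP^2.)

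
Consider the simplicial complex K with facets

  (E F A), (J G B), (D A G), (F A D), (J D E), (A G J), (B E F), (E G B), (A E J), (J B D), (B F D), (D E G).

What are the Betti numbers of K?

b_0 = 1, b_1 = 0, b_2 = 0.

Order the vertices as A < B < D < E < F < G < J. Listing each simplex with vertices in this order, K has dimension 2 with simplices:

  0-simplices (7): A, B, D, E, F, G, J
  1-simplices (18): AD, AE, AF, AG, AJ, BD, BE, BF, BG, BJ, DE, DF, DG, DJ, EF, EG, EJ, GJ
  2-simplices (12): ADF, ADG, AEF, AEJ, AGJ, BDF, BDJ, BEF, BEG, BGJ, DEG, DEJ

Hence C_0 ≅ Z^7, C_1 ≅ Z^18, C_2 ≅ Z^12.

∂_1: C_1 → C_0 maps an edge to its endpoints' difference, ∂[p,q] = q − p. For instance
  ∂GJ = J − G.
As a 7×18 matrix over Z this has rank 6, with invariant factors (1,1,1,1,1,1).

Boundary ∂_2: C_2 → C_1 maps a triangle to the signed sum of its edges. For instance
  ∂BDF = DF − BF + BD,
  ∂AEJ = EJ − AJ + AE.
As a 18×12 matrix over Z this has rank 12, with invariant factors (1,1,1,1,1,1,1,1,1,1,1,2).

Computing H_k = (kernel of ∂_k) / (image of ∂_{k+1}):

  H_0: rank C_0 − rank ∂_1 = 7 − 6 = 1, and the invariant factors of ∂_1 are all 1, so H_0 ≅ Z.
  H_1: rank ker ∂_1 − rank ∂_2 = (18 − 6) − 12 = 0, and ∂_2 has invariant factor 2 > 1, so H_1 ≅ Z_2.
  H_2: rank ker ∂_2 − rank ∂_3 = (12 − 12) − 0 = 0, and there is no ∂_3, so H_2 ≅ 0.

Hence the Betti numbers are b_0 = 1, b_1 = 0, b_2 = 0.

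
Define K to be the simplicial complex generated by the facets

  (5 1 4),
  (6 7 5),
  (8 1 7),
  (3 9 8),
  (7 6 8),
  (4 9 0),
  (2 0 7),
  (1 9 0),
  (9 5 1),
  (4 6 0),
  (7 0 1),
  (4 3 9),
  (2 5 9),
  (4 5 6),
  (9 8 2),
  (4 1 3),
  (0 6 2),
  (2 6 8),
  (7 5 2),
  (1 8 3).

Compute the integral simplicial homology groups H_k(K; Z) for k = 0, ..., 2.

H_0 ≅ Z,  H_1 ≅ Z ⊕ Z/2,  H_2 = 0.

Order the vertices as 0 < 1 < 2 < 3 < 4 < 5 < 6 < 7 < 8 < 9. Listing each simplex with vertices in this order, K has dimension 2 with simplices:

  0-simplices (10): [0], [1], [2], [3], [4], [5], [6], [7], [8], [9]
  1-simplices (30): (30 of them)
  2-simplices (20): (20 of them)

giving chain groups C_0 ≅ Z^10, C_1 ≅ Z^30, C_2 ≅ Z^20.

The boundary map ∂_1: C_1 → C_0 maps an edge to its endpoints' difference, ∂[p,q] = q − p.
This gives a 10×30 integer matrix of rank 9; reducing to Smith normal form yields diagonal entries (1,1,1,1,1,1,1,1,1).

∂_2: C_2 → C_1 acts by ∂[p,q,r] = [q,r] − [p,r] + [p,q]. For instance
  ∂[2,5,7] = [5,7] − [2,7] + [2,5],
  ∂[2,5,9] = [5,9] − [2,9] + [2,5].
The 30×20 boundary matrix has rank 20 and Smith normal form diag(1,1,1,1,1,1,1,1,1,1,1,1,1,1,1,1,1,1,1,2).

From H_k ≅ ker(∂_k) / im(∂_{k+1}) we obtain:

  H_0: rank C_0 − rank ∂_1 = 10 − 9 = 1, and the invariant factors of ∂_1 are all 1, so H_0 = Z.
  H_1: rank ker ∂_1 − rank ∂_2 = (30 − 9) − 20 = 1, and ∂_2 has invariant factor 2 > 1, so H_1 = Z ⊕ Z/2.
  H_2: rank ker ∂_2 − rank ∂_3 = (20 − 20) − 0 = 0, and there is no ∂_3, so H_2 = 0.

(K is a triangulation of the Klein bottle.)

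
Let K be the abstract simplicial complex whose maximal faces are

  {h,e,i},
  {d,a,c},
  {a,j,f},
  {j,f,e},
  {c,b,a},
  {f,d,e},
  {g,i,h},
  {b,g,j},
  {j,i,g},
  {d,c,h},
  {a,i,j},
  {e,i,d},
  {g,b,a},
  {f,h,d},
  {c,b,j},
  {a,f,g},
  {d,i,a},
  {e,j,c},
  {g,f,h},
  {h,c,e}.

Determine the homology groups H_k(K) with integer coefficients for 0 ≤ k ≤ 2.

H_0 = Z,  H_1 = Z ⊕ Z/2,  H_2 = 0.

Order the vertices as a < b < c < d < e < f < g < h < i < j. Listing each simplex with vertices in this order, K has dimension 2 with simplices:

  0-simplices (10): a, b, c, d, e, f, g, h, i, j
  1-simplices (30): ab, ac, ad, af, ag, ai, aj, bc, bg, bj, cd, ce, ch, cj, de, df, dh, di, ef, eh, ei, ej, fg, fh, fj, gh, gi, gj, hi, ij
  2-simplices (20): abc, abg, acd, adi, afg, afj, aij, bcj, bgj, cdh, ceh, cej, def, dei, dfh, efj, ehi, fgh, ghi, gij

giving chain groups C_0 ≅ Z^10, C_1 ≅ Z^30, C_2 ≅ Z^20.

The boundary map ∂_1: C_1 → C_0 sends each edge [p,q] (with p < q) to q − p. For instance
  ∂di = i − d.
The resulting 10×30 matrix has rank 9, and its Smith normal form has invariant factors (1,1,1,1,1,1,1,1,1).

The boundary map ∂_2: C_2 → C_1 maps a triangle to the signed sum of its edges. For instance
  ∂def = ef − df + de,
  ∂aij = ij − aj + ai.
The 30×20 boundary matrix has rank 20 and Smith normal form diag(1,1,1,1,1,1,1,1,1,1,1,1,1,1,1,1,1,1,1,2).

Now H_k = ker ∂_k / im ∂_{k+1}, so:

  H_0: rank C_0 − rank ∂_1 = 10 − 9 = 1, and the invariant factors of ∂_1 are all 1, so H_0 = Z.
  H_1: rank ker ∂_1 − rank ∂_2 = (30 − 9) − 20 = 1, and ∂_2 has invariant factor 2 > 1, so H_1 = Z ⊕ Z/2.
  H_2: rank ker ∂_2 − rank ∂_3 = (20 − 20) − 0 = 0, and there is no ∂_3, so H_2 = 0.

(K is a triangulation of the Klein bottle.)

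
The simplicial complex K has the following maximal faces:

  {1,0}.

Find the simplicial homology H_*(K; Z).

H_0 ≅ Z,  H_1 = 0.

Order the vertices as 0 < 1. Listing each simplex with vertices in this order, K has dimension 1 with simplices:

  0-simplices (2): [0], [1]
  1-simplices (1): [0,1]

Hence C_0 ≅ Z^2, C_1 ≅ Z^1.

The boundary map ∂_1: C_1 → C_0 maps an edge to its endpoints' difference, ∂[p,q] = q − p.
This gives a 2×1 integer matrix of rank 1; reducing to Smith normal form yields diagonal entries (1).

From H_k ≅ ker(∂_k) / im(∂_{k+1}) we obtain:

  H_0: rank C_0 − rank ∂_1 = 2 − 1 = 1, and the invariant factors of ∂_1 are all 1, so H_0 ≅ Z.
  H_1: rank ker ∂_1 − rank ∂_2 = (1 − 1) − 0 = 0, and there is no ∂_2, so H_1 ≅ 0.

As a check, the Euler characteristic is 2 − 1 = 1, which agrees with 1 − 0 = 1.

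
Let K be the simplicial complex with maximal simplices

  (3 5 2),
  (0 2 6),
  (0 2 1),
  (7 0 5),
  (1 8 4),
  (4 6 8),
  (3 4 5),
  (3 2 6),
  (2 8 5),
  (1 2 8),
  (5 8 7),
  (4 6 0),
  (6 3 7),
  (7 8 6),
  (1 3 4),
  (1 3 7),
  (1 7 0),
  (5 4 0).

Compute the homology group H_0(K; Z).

H_0 ≅ Z.

Fix the vertex order 0 < 1 < 2 < 3 < 4 < 5 < 6 < 7 < 8 and write every simplex with vertices in increasing order. Then dim K = 2 and the simplices of K are:

  0-simplices (9): [0], [1], [2], [3], [4], [5], [6], [7], [8]
  1-simplices (27): (27 of them)
  2-simplices (18): [0,1,2], [0,1,7], [0,2,6], [0,4,5], [0,4,6], [0,5,7], [1,2,8], [1,3,4], [1,3,7], [1,4,8], [2,3,5], [2,3,6], [2,5,8], [3,4,5], [3,6,7], [4,6,8], [5,7,8], [6,7,8]

giving chain groups C_0 ≅ Z^9, C_1 ≅ Z^27, C_2 ≅ Z^18.

The boundary map ∂_1: C_1 → C_0 is given by ∂[p,q] = [q] − [p].
The 9×27 boundary matrix has rank 8 and Smith normal form diag(1,1,1,1,1,1,1,1).

Boundary ∂_2: C_2 → C_1 acts by ∂[p,q,r] = [q,r] − [p,r] + [p,q]. For instance
  ∂[2,3,5] = [3,5] − [2,5] + [2,3],
  ∂[0,4,6] = [4,6] − [0,6] + [0,4].
This gives a 27×18 integer matrix of rank 17; reducing to Smith normal form yields diagonal entries (1,1,1,1,1,1,1,1,1,1,1,1,1,1,1,1,1).

Now H_k = ker ∂_k / im ∂_{k+1}, so:

  H_0: rank C_0 − rank ∂_1 = 9 − 8 = 1, and the invariant factors of ∂_1 are all 1, so H_0 ≅ Z.

(K is a triangulation of the torus T^2.)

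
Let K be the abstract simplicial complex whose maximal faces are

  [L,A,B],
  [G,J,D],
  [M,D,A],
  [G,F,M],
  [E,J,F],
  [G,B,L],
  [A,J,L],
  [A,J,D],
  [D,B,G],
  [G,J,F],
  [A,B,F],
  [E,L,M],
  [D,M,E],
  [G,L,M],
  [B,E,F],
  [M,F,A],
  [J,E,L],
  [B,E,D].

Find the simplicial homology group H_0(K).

Take the total order A < B < D < E < F < G < J < L < M on the vertex set. Then K (dimension 2) consists of the simplices:

  0-simplices (9): A, B, D, E, F, G, J, L, M
  1-simplices (27): AB, AD, AF, AJ, AL, AM, BD, BE, BF, BG, BL, DE, DG, DJ, DM, EF, EJ, EL, EM, FG, FJ, FM, GJ, GL, GM, JL, LM
  2-simplices (18): ABF, ABL, ADJ, ADM, AFM, AJL, BDE, BDG, BEF, BGL, DEM, DGJ, EFJ, EJL, ELM, FGJ, FGM, GLM

giving chain groups C_0 ≅ Z^9, C_1 ≅ Z^27, C_2 ≅ Z^18.

∂_1: C_1 → C_0 maps an edge to its endpoints' difference, ∂[p,q] = q − p.
This gives a 9×27 integer matrix of rank 8; reducing to Smith normal form yields diagonal entries (1,1,1,1,1,1,1,1).

The boundary map ∂_2: C_2 → C_1 sends each 2-simplex [p,q,r] to [q,r] − [p,r] + [p,q]. For instance
  ∂GLM = LM − GM + GL,
  ∂FGJ = GJ − FJ + FG.
This gives a 27×18 integer matrix of rank 17; reducing to Smith normal form yields diagonal entries (1,1,1,1,1,1,1,1,1,1,1,1,1,1,1,1,1).

From H_k ≅ ker(∂_k) / im(∂_{k+1}) we obtain:

  H_0: rank C_0 − rank ∂_1 = 9 − 8 = 1, and the invariant factors of ∂_1 are all 1, so H_0 ≅ Z.

H_0 ≅ Z.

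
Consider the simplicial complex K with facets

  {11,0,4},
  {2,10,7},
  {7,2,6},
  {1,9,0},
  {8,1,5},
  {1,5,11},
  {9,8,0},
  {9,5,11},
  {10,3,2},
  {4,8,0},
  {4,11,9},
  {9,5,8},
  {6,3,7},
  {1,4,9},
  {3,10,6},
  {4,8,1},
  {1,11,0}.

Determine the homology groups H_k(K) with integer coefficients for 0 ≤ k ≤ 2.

H_0 ≅ Z^2,  H_1 ≅ Z ⊕ Z/2,  H_2 = 0.

Take the total order 0 < 1 < 2 < 3 < 4 < 5 < 6 < 7 < 8 < 9 < 10 < 11 on the vertex set. Then K (dimension 2) consists of the simplices:

  0-simplices (12): [0], [1], [2], [3], [4], [5], [6], [7], [8], [9], [10], [11]
  1-simplices (28): (28 of them)
  2-simplices (17): [0,1,9], [0,1,11], [0,4,8], [0,4,11], [0,8,9], [1,4,8], [1,4,9], [1,5,8], [1,5,11], [2,3,10], [2,6,7], [2,7,10], [3,6,7], [3,6,10], [4,9,11], [5,8,9], [5,9,11]

giving chain groups C_0 ≅ Z^12, C_1 ≅ Z^28, C_2 ≅ Z^17.

∂_1: C_1 → C_0 is given by ∂[p,q] = [q] − [p].
As a 12×28 matrix over Z this has rank 10, with invariant factors (1,1,1,1,1,1,1,1,1,1).

Boundary ∂_2: C_2 → C_1 acts by ∂[p,q,r] = [q,r] − [p,r] + [p,q]. For instance
  ∂[2,7,10] = [7,10] − [2,10] + [2,7],
  ∂[2,6,7] = [6,7] − [2,7] + [2,6].
This gives a 28×17 integer matrix of rank 17; reducing to Smith normal form yields diagonal entries (1,1,1,1,1,1,1,1,1,1,1,1,1,1,1,1,2).

Now H_k = ker ∂_k / im ∂_{k+1}, so:

  H_0: rank C_0 − rank ∂_1 = 12 − 10 = 2, and the invariant factors of ∂_1 are all 1, so H_0 = Z^2.
  H_1: rank ker ∂_1 − rank ∂_2 = (28 − 10) − 17 = 1, and ∂_2 has invariant factor 2 > 1, so H_1 = Z ⊕ Z/2.
  H_2: rank ker ∂_2 − rank ∂_3 = (17 − 17) − 0 = 0, and there is no ∂_3, so H_2 = 0.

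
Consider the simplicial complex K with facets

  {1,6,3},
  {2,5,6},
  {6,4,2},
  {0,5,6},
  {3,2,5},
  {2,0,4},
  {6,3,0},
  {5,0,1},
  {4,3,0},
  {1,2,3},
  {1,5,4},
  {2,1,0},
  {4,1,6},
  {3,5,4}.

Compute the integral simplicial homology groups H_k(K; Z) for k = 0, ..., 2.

H_0 = Z,  H_1 = Z^2,  H_2 = Z.

Take the total order 0 < 1 < 2 < 3 < 4 < 5 < 6 on the vertex set. Then K (dimension 2) consists of the simplices:

  0-simplices (7): [0], [1], [2], [3], [4], [5], [6]
  1-simplices (21): [0,1], [0,2], [0,3], [0,4], [0,5], [0,6], [1,2], [1,3], [1,4], [1,5], [1,6], [2,3], [2,4], [2,5], [2,6], [3,4], [3,5], [3,6], [4,5], [4,6], [5,6]
  2-simplices (14): [0,1,2], [0,1,5], [0,2,4], [0,3,4], [0,3,6], [0,5,6], [1,2,3], [1,3,6], [1,4,5], [1,4,6], [2,3,5], [2,4,6], [2,5,6], [3,4,5]

giving chain groups C_0 ≅ Z^7, C_1 ≅ Z^21, C_2 ≅ Z^14.

The boundary map ∂_1: C_1 → C_0 maps an edge to its endpoints' difference, ∂[p,q] = q − p.
The 7×21 boundary matrix has rank 6 and Smith normal form diag(1,1,1,1,1,1).

∂_2: C_2 → C_1 maps a triangle to the signed sum of its edges. For instance
  ∂[1,2,3] = [2,3] − [1,3] + [1,2],
  ∂[0,2,4] = [2,4] − [0,4] + [0,2].
This gives a 21×14 integer matrix of rank 13; reducing to Smith normal form yields diagonal entries (1,1,1,1,1,1,1,1,1,1,1,1,1).

Computing H_k = (kernel of ∂_k) / (image of ∂_{k+1}):

  H_0: rank C_0 − rank ∂_1 = 7 − 6 = 1, and the invariant factors of ∂_1 are all 1, so H_0 = Z.
  H_1: rank ker ∂_1 − rank ∂_2 = (21 − 6) − 13 = 2, and the invariant factors of ∂_2 are all 1, so H_1 = Z^2.
  H_2: rank ker ∂_2 − rank ∂_3 = (14 − 13) − 0 = 1, and there is no ∂_3, so H_2 = Z.

(K is a triangulation of the torus T^2.)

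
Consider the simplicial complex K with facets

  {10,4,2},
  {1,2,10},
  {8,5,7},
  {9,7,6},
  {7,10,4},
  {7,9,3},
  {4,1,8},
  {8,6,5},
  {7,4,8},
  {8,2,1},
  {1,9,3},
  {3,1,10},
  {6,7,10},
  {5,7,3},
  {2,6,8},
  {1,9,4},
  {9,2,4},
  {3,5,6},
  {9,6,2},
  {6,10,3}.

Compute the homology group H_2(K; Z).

H_2 ≅ 0.

We work with the vertex ordering 1 < 2 < 3 < 4 < 5 < 6 < 7 < 8 < 9 < 10. The simplices of K, each written with vertices in increasing order, are:

  0-simplices (10): [1], [2], [3], [4], [5], [6], [7], [8], [9], [10]
  1-simplices (30): (30 of them)
  2-simplices (20): (20 of them)

Hence C_0 ≅ Z^10, C_1 ≅ Z^30, C_2 ≅ Z^20.

Boundary ∂_1: C_1 → C_0 sends each edge [p,q] (with p < q) to q − p. For instance
  ∂[1,2] = [2] − [1].
The resulting 10×30 matrix has rank 9, and its Smith normal form has invariant factors (1,1,1,1,1,1,1,1,1).

∂_2: C_2 → C_1 sends each 2-simplex [p,q,r] to [q,r] − [p,r] + [p,q]. For instance
  ∂[4,7,8] = [7,8] − [4,8] + [4,7],
  ∂[1,3,10] = [3,10] − [1,10] + [1,3].
This gives a 30×20 integer matrix of rank 20; reducing to Smith normal form yields diagonal entries (1,1,1,1,1,1,1,1,1,1,1,1,1,1,1,1,1,1,1,2).

Computing H_k = (kernel of ∂_k) / (image of ∂_{k+1}):

  H_2: rank ker ∂_2 − rank ∂_3 = (20 − 20) − 0 = 0, and there is no ∂_3, so H_2 ≅ 0.

(K is a triangulation of the Klein bottle.)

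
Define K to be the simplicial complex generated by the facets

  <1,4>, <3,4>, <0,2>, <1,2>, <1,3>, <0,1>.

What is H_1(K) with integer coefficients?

H_1 ≅ Z^2.

We work with the vertex ordering 0 < 1 < 2 < 3 < 4. The simplices of K, each written with vertices in increasing order, are:

  0-simplices (5): [0], [1], [2], [3], [4]
  1-simplices (6): [0,1], [0,2], [1,2], [1,3], [1,4], [3,4]

Hence C_0 ≅ Z^5, C_1 ≅ Z^6.

∂_1: C_1 → C_0 is given by ∂[p,q] = [q] − [p]. For instance
  ∂[1,2] = [2] − [1].
This gives a 5×6 integer matrix of rank 4; reducing to Smith normal form yields diagonal entries (1,1,1,1).

Now H_k = ker ∂_k / im ∂_{k+1}, so:

  H_1: rank ker ∂_1 − rank ∂_2 = (6 − 4) − 0 = 2, and there is no ∂_2, so H_1 = Z^2.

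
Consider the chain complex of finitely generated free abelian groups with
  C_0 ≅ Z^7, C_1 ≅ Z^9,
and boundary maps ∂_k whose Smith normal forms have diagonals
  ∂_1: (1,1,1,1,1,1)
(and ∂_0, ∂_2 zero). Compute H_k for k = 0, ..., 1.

H_0: b_0 = 7 − 0 − 6 = 1; torsion from ∂_1 factors > 1: none. So H_0 = Z.
H_1: b_1 = 9 − 6 − 0 = 3; torsion from ∂_2 factors > 1: none. So H_1 = Z^3.

H_0 = Z,  H_1 = Z^3.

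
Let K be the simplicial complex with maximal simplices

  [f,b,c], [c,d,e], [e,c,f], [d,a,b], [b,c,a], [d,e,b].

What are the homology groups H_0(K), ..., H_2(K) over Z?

We work with the vertex ordering a < b < c < d < e < f. The simplices of K, each written with vertices in increasing order, are:

  0-simplices (6): a, b, c, d, e, f
  1-simplices (12): ab, ac, ad, bc, bd, be, bf, cd, ce, cf, de, ef
  2-simplices (6): abc, abd, bcf, bde, cde, cef

Hence C_0 ≅ Z^6, C_1 ≅ Z^12, C_2 ≅ Z^6.

Boundary ∂_1: C_1 → C_0 sends each edge [p,q] (with p < q) to q − p.
The 6×12 boundary matrix has rank 5 and Smith normal form diag(1,1,1,1,1).

The boundary map ∂_2: C_2 → C_1 maps a triangle to the signed sum of its edges. For instance
  ∂cde = de − ce + cd,
  ∂bde = de − be + bd.
As a 12×6 matrix over Z this has rank 6, with invariant factors (1,1,1,1,1,1).

From H_k ≅ ker(∂_k) / im(∂_{k+1}) we obtain:

  H_0: rank C_0 − rank ∂_1 = 6 − 5 = 1, and the invariant factors of ∂_1 are all 1, so H_0 = Z.
  H_1: rank ker ∂_1 − rank ∂_2 = (12 − 5) − 6 = 1, and the invariant factors of ∂_2 are all 1, so H_1 = Z.
  H_2: rank ker ∂_2 − rank ∂_3 = (6 − 6) − 0 = 0, and there is no ∂_3, so H_2 = 0.

H_0 = Z,  H_1 = Z,  H_2 = 0.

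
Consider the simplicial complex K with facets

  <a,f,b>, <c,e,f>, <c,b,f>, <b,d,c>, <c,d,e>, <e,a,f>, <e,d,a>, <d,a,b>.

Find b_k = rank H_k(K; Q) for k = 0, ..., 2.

b_0 = 1, b_1 = 0, b_2 = 1.

Order the vertices as a < b < c < d < e < f. Listing each simplex with vertices in this order, K has dimension 2 with simplices:

  0-simplices (6): a, b, c, d, e, f
  1-simplices (12): ab, ad, ae, af, bc, bd, bf, cd, ce, cf, de, ef
  2-simplices (8): abd, abf, ade, aef, bcd, bcf, cde, cef

so the chain groups are C_0 ≅ Z^6, C_1 ≅ Z^12, C_2 ≅ Z^8.

Boundary ∂_1: C_1 → C_0 is given by ∂[p,q] = [q] − [p]. For instance
  ∂ef = f − e.
The 6×12 boundary matrix has rank 5 and Smith normal form diag(1,1,1,1,1).

Boundary ∂_2: C_2 → C_1 maps a triangle to the signed sum of its edges. For instance
  ∂cef = ef − cf + ce,
  ∂abf = bf − af + ab.
The 12×8 boundary matrix has rank 7 and Smith normal form diag(1,1,1,1,1,1,1).

From H_k ≅ ker(∂_k) / im(∂_{k+1}) we obtain:

  H_0: rank C_0 − rank ∂_1 = 6 − 5 = 1, and the invariant factors of ∂_1 are all 1, so H_0 ≅ Z.
  H_1: rank ker ∂_1 − rank ∂_2 = (12 − 5) − 7 = 0, and the invariant factors of ∂_2 are all 1, so H_1 ≅ 0.
  H_2: rank ker ∂_2 − rank ∂_3 = (8 − 7) − 0 = 1, and there is no ∂_3, so H_2 ≅ Z.

Hence the Betti numbers are b_0 = 1, b_1 = 0, b_2 = 1.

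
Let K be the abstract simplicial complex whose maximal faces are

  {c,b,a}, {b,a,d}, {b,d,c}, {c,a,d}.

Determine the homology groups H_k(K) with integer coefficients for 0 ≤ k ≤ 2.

H_0 ≅ Z,  H_1 = 0,  H_2 ≅ Z.

We work with the vertex ordering a < b < c < d. The simplices of K, each written with vertices in increasing order, are:

  0-simplices (4): a, b, c, d
  1-simplices (6): ab, ac, ad, bc, bd, cd
  2-simplices (4): abc, abd, acd, bcd

giving chain groups C_0 ≅ Z^4, C_1 ≅ Z^6, C_2 ≅ Z^4.

∂_1: C_1 → C_0 is given by ∂[p,q] = [q] − [p]. For instance
  ∂ac = c − a.
This gives a 4×6 integer matrix of rank 3; reducing to Smith normal form yields diagonal entries (1,1,1).

∂_2: C_2 → C_1 acts by ∂[p,q,r] = [q,r] − [p,r] + [p,q]. For instance
  ∂abc = bc − ac + ab,
  ∂acd = cd − ad + ac.
As a 6×4 matrix over Z this has rank 3, with invariant factors (1,1,1).

From H_k ≅ ker(∂_k) / im(∂_{k+1}) we obtain:

  H_0: rank C_0 − rank ∂_1 = 4 − 3 = 1, and the invariant factors of ∂_1 are all 1, so H_0 ≅ Z.
  H_1: rank ker ∂_1 − rank ∂_2 = (6 − 3) − 3 = 0, and the invariant factors of ∂_2 are all 1, so H_1 ≅ 0.
  H_2: rank ker ∂_2 − rank ∂_3 = (4 − 3) − 0 = 1, and there is no ∂_3, so H_2 ≅ Z.

(K is a triangulation of the 2-sphere S^2.)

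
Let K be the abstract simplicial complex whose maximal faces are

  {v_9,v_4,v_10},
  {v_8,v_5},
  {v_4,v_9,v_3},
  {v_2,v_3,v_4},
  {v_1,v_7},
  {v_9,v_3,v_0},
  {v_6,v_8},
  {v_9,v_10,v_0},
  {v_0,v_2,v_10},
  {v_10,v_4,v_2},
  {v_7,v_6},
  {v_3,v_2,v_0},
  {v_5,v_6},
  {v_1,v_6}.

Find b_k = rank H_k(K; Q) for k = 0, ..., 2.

b_0 = 2, b_1 = 2, b_2 = 1.

Order the vertices as v_0 < v_1 < v_2 < v_3 < v_4 < v_5 < v_6 < v_7 < v_8 < v_9 < v_10. Listing each simplex with vertices in this order, K has dimension 2 with simplices:

  0-simplices (11): [v_0], [v_1], [v_2], [v_3], [v_4], [v_5], [v_6], [v_7], [v_8], [v_9], [v_10]
  1-simplices (18): (18 of them)
  2-simplices (8): [v_0,v_2,v_3], [v_0,v_2,v_10], [v_0,v_3,v_9], [v_0,v_9,v_10], [v_2,v_3,v_4], [v_2,v_4,v_10], [v_3,v_4,v_9], [v_4,v_9,v_10]

Hence C_0 ≅ Z^11, C_1 ≅ Z^18, C_2 ≅ Z^8.

The boundary map ∂_1: C_1 → C_0 sends each edge [p,q] (with p < q) to q − p. For instance
  ∂[v_6,v_8] = [v_8] − [v_6].
The 11×18 boundary matrix has rank 9 and Smith normal form diag(1,1,1,1,1,1,1,1,1).

The boundary map ∂_2: C_2 → C_1 acts by ∂[p,q,r] = [q,r] − [p,r] + [p,q]. For instance
  ∂[v_4,v_9,v_10] = [v_9,v_10] − [v_4,v_10] + [v_4,v_9],
  ∂[v_0,v_2,v_10] = [v_2,v_10] − [v_0,v_10] + [v_0,v_2].
The 18×8 boundary matrix has rank 7 and Smith normal form diag(1,1,1,1,1,1,1).

Reading off H_k = ker ∂_k / im ∂_{k+1}:

  H_0: rank C_0 − rank ∂_1 = 11 − 9 = 2, and the invariant factors of ∂_1 are all 1, so H_0 ≅ Z^2.
  H_1: rank ker ∂_1 − rank ∂_2 = (18 − 9) − 7 = 2, and the invariant factors of ∂_2 are all 1, so H_1 ≅ Z^2.
  H_2: rank ker ∂_2 − rank ∂_3 = (8 − 7) − 0 = 1, and there is no ∂_3, so H_2 ≅ Z.

Hence the Betti numbers are b_0 = 2, b_1 = 2, b_2 = 1.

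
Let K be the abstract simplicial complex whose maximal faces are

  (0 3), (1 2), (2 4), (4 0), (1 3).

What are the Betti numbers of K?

b_0 = 1, b_1 = 1.

Take the total order 0 < 1 < 2 < 3 < 4 on the vertex set. Then K (dimension 1) consists of the simplices:

  0-simplices (5): [0], [1], [2], [3], [4]
  1-simplices (5): [0,3], [0,4], [1,2], [1,3], [2,4]

so the chain groups are C_0 ≅ Z^5, C_1 ≅ Z^5.

∂_1: C_1 → C_0 sends each edge [p,q] (with p < q) to q − p.
As a 5×5 matrix over Z this has rank 4, with invariant factors (1,1,1,1).

Reading off H_k = ker ∂_k / im ∂_{k+1}:

  H_0: rank C_0 − rank ∂_1 = 5 − 4 = 1, and the invariant factors of ∂_1 are all 1, so H_0 ≅ Z.
  H_1: rank ker ∂_1 − rank ∂_2 = (5 − 4) − 0 = 1, and there is no ∂_2, so H_1 ≅ Z.

Hence the Betti numbers are b_0 = 1, b_1 = 1.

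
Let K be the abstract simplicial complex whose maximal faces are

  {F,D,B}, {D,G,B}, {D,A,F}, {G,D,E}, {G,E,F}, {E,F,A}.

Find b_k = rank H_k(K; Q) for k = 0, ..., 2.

b_0 = 1, b_1 = 1, b_2 = 0.

K has 6 vertices, 12 edges, 6 triangles.
rank ∂_0 = 0, rank ∂_1 = 5 ⇒ b_0 = 6 − 0 − 5 = 1; all invariant factors of ∂_1 are 1 so no torsion. So H_0 ≅ Z.
rank ∂_1 = 5, rank ∂_2 = 6 ⇒ b_1 = 12 − 5 − 6 = 1; all invariant factors of ∂_2 are 1 so no torsion. So H_1 ≅ Z.
rank ∂_2 = 6, rank ∂_3 = 0 ⇒ b_2 = 6 − 6 − 0 = 0. So H_2 ≅ 0.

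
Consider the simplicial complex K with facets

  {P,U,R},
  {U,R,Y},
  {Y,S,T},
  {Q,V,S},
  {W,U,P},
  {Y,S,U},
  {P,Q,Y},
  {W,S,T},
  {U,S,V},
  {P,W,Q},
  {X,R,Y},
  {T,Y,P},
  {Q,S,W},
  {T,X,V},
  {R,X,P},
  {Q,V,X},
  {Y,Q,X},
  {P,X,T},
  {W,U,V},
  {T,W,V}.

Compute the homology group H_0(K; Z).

Fix the vertex order P < Q < R < S < T < U < V < W < X < Y and write every simplex with vertices in increasing order. Then dim K = 2 and the simplices of K are:

  0-simplices (10): P, Q, R, S, T, U, V, W, X, Y
  1-simplices (30): PQ, PR, PT, PU, PW, PX, PY, QS, QV, QW, QX, QY, RU, RX, RY, ST, SU, SV, SW, SY, TV, TW, TX, TY, UV, UW, UY, VW, VX, XY
  2-simplices (20): PQW, PQY, PRU, PRX, PTX, PTY, PUW, QSV, QSW, QVX, QXY, RUY, RXY, STW, STY, SUV, SUY, TVW, TVX, UVW

so the chain groups are C_0 ≅ Z^10, C_1 ≅ Z^30, C_2 ≅ Z^20.

∂_1: C_1 → C_0 maps an edge to its endpoints' difference, ∂[p,q] = q − p. For instance
  ∂SU = U − S.
The resulting 10×30 matrix has rank 9, and its Smith normal form has invariant factors (1,1,1,1,1,1,1,1,1).

The boundary map ∂_2: C_2 → C_1 maps a triangle to the signed sum of its edges. For instance
  ∂RUY = UY − RY + RU,
  ∂TVX = VX − TX + TV.
The 30×20 boundary matrix has rank 20 and Smith normal form diag(1,1,1,1,1,1,1,1,1,1,1,1,1,1,1,1,1,1,1,2).

Computing H_k = (kernel of ∂_k) / (image of ∂_{k+1}):

  H_0: rank C_0 − rank ∂_1 = 10 − 9 = 1, and the invariant factors of ∂_1 are all 1, so H_0 ≅ Z.

H_0 ≅ Z.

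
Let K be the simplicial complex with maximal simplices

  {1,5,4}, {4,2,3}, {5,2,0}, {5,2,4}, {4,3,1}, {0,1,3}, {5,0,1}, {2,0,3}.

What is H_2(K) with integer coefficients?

H_2 ≅ Z.

Take the total order 0 < 1 < 2 < 3 < 4 < 5 on the vertex set. Then K (dimension 2) consists of the simplices:

  0-simplices (6): [0], [1], [2], [3], [4], [5]
  1-simplices (12): [0,1], [0,2], [0,3], [0,5], [1,3], [1,4], [1,5], [2,3], [2,4], [2,5], [3,4], [4,5]
  2-simplices (8): [0,1,3], [0,1,5], [0,2,3], [0,2,5], [1,3,4], [1,4,5], [2,3,4], [2,4,5]

giving chain groups C_0 ≅ Z^6, C_1 ≅ Z^12, C_2 ≅ Z^8.

Boundary ∂_1: C_1 → C_0 sends each edge [p,q] (with p < q) to q − p.
This gives a 6×12 integer matrix of rank 5; reducing to Smith normal form yields diagonal entries (1,1,1,1,1).

The boundary map ∂_2: C_2 → C_1 maps a triangle to the signed sum of its edges. For instance
  ∂[1,4,5] = [4,5] − [1,5] + [1,4],
  ∂[0,2,5] = [2,5] − [0,5] + [0,2].
The resulting 12×8 matrix has rank 7, and its Smith normal form has invariant factors (1,1,1,1,1,1,1).

From H_k ≅ ker(∂_k) / im(∂_{k+1}) we obtain:

  H_2: rank ker ∂_2 − rank ∂_3 = (8 − 7) − 0 = 1, and there is no ∂_3, so H_2 = Z.

(K is a triangulation of the 2-sphere S^2.)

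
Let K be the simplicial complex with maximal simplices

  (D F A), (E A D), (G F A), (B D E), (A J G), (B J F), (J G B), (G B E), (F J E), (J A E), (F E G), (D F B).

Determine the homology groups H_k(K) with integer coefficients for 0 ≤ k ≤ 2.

H_0 ≅ Z,  H_1 ≅ Z/2,  H_2 = 0.

Take the total order A < B < D < E < F < G < J on the vertex set. Then K (dimension 2) consists of the simplices:

  0-simplices (7): A, B, D, E, F, G, J
  1-simplices (18): AD, AE, AF, AG, AJ, BD, BE, BF, BG, BJ, DE, DF, EF, EG, EJ, FG, FJ, GJ
  2-simplices (12): ADE, ADF, AEJ, AFG, AGJ, BDE, BDF, BEG, BFJ, BGJ, EFG, EFJ

so the chain groups are C_0 ≅ Z^7, C_1 ≅ Z^18, C_2 ≅ Z^12.

∂_1: C_1 → C_0 is given by ∂[p,q] = [q] − [p].
This gives a 7×18 integer matrix of rank 6; reducing to Smith normal form yields diagonal entries (1,1,1,1,1,1).

Boundary ∂_2: C_2 → C_1 sends each 2-simplex [p,q,r] to [q,r] − [p,r] + [p,q]. For instance
  ∂ADE = DE − AE + AD,
  ∂BDE = DE − BE + BD.
The resulting 18×12 matrix has rank 12, and its Smith normal form has invariant factors (1,1,1,1,1,1,1,1,1,1,1,2).

Computing H_k = (kernel of ∂_k) / (image of ∂_{k+1}):

  H_0: rank C_0 − rank ∂_1 = 7 − 6 = 1, and the invariant factors of ∂_1 are all 1, so H_0 ≅ Z.
  H_1: rank ker ∂_1 − rank ∂_2 = (18 − 6) − 12 = 0, and ∂_2 has invariant factor 2 > 1, so H_1 ≅ Z/2.
  H_2: rank ker ∂_2 − rank ∂_3 = (12 − 12) − 0 = 0, and there is no ∂_3, so H_2 ≅ 0.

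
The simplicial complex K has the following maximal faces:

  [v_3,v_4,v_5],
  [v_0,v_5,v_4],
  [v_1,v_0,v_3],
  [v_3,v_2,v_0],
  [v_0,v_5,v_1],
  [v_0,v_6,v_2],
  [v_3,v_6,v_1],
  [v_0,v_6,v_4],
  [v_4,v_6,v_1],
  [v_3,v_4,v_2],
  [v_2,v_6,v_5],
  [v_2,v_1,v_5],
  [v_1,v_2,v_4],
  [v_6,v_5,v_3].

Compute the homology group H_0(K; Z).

We work with the vertex ordering v_0 < v_1 < v_2 < v_3 < v_4 < v_5 < v_6. The simplices of K, each written with vertices in increasing order, are:

  0-simplices (7): [v_0], [v_1], [v_2], [v_3], [v_4], [v_5], [v_6]
  1-simplices (21): (21 of them)
  2-simplices (14): (14 of them)

so the chain groups are C_0 ≅ Z^7, C_1 ≅ Z^21, C_2 ≅ Z^14.

The boundary map ∂_1: C_1 → C_0 maps an edge to its endpoints' difference, ∂[p,q] = q − p. For instance
  ∂[v_0,v_4] = [v_4] − [v_0].
The 7×21 boundary matrix has rank 6 and Smith normal form diag(1,1,1,1,1,1).

The boundary map ∂_2: C_2 → C_1 sends each 2-simplex [p,q,r] to [q,r] − [p,r] + [p,q]. For instance
  ∂[v_2,v_3,v_4] = [v_3,v_4] − [v_2,v_4] + [v_2,v_3],
  ∂[v_1,v_4,v_6] = [v_4,v_6] − [v_1,v_6] + [v_1,v_4].
The resulting 21×14 matrix has rank 13, and its Smith normal form has invariant factors (1,1,1,1,1,1,1,1,1,1,1,1,1).

Now H_k = ker ∂_k / im ∂_{k+1}, so:

  H_0: rank C_0 − rank ∂_1 = 7 − 6 = 1, and the invariant factors of ∂_1 are all 1, so H_0 = Z.

H_0 = Z.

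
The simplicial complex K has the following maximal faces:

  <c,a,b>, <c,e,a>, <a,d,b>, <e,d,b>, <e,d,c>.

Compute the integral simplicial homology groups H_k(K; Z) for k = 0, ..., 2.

Order the vertices as a < b < c < d < e. Listing each simplex with vertices in this order, K has dimension 2 with simplices:

  0-simplices (5): a, b, c, d, e
  1-simplices (10): ab, ac, ad, ae, bc, bd, be, cd, ce, de
  2-simplices (5): abc, abd, ace, bde, cde

so the chain groups are C_0 ≅ Z^5, C_1 ≅ Z^10, C_2 ≅ Z^5.

The boundary map ∂_1: C_1 → C_0 maps an edge to its endpoints' difference, ∂[p,q] = q − p. For instance
  ∂ab = b − a.
The 5×10 boundary matrix has rank 4 and Smith normal form diag(1,1,1,1).

The boundary map ∂_2: C_2 → C_1 acts by ∂[p,q,r] = [q,r] − [p,r] + [p,q]. For instance
  ∂bde = de − be + bd,
  ∂cde = de − ce + cd.
This gives a 10×5 integer matrix of rank 5; reducing to Smith normal form yields diagonal entries (1,1,1,1,1).

Computing H_k = (kernel of ∂_k) / (image of ∂_{k+1}):

  H_0: rank C_0 − rank ∂_1 = 5 − 4 = 1, and the invariant factors of ∂_1 are all 1, so H_0 ≅ Z.
  H_1: rank ker ∂_1 − rank ∂_2 = (10 − 4) − 5 = 1, and the invariant factors of ∂_2 are all 1, so H_1 ≅ Z.
  H_2: rank ker ∂_2 − rank ∂_3 = (5 − 5) − 0 = 0, and there is no ∂_3, so H_2 ≅ 0.

As a check, the Euler characteristic is 5 − 10 + 5 = 0, which agrees with 1 − 1 + 0 = 0.

H_0 ≅ Z,  H_1 ≅ Z,  H_2 = 0.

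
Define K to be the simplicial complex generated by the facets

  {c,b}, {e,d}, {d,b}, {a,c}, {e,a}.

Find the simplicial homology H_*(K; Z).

H_0 ≅ Z,  H_1 ≅ Z.

We work with the vertex ordering a < b < c < d < e. The simplices of K, each written with vertices in increasing order, are:

  0-simplices (5): a, b, c, d, e
  1-simplices (5): ac, ae, bc, bd, de

so the chain groups are C_0 ≅ Z^5, C_1 ≅ Z^5.

The boundary map ∂_1: C_1 → C_0 is given by ∂[p,q] = [q] − [p].
This gives a 5×5 integer matrix of rank 4; reducing to Smith normal form yields diagonal entries (1,1,1,1).

From H_k ≅ ker(∂_k) / im(∂_{k+1}) we obtain:

  H_0: rank C_0 − rank ∂_1 = 5 − 4 = 1, and the invariant factors of ∂_1 are all 1, so H_0 ≅ Z.
  H_1: rank ker ∂_1 − rank ∂_2 = (5 − 4) − 0 = 1, and there is no ∂_2, so H_1 ≅ Z.

As a check, the Euler characteristic is 5 − 5 = 0, which agrees with 1 − 1 = 0.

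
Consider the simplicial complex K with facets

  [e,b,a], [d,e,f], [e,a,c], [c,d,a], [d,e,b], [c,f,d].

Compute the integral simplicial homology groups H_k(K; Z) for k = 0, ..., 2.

H_0 = Z,  H_1 = Z,  H_2 = 0.

Fix the vertex order a < b < c < d < e < f and write every simplex with vertices in increasing order. Then dim K = 2 and the simplices of K are:

  0-simplices (6): a, b, c, d, e, f
  1-simplices (12): ab, ac, ad, ae, bd, be, cd, ce, cf, de, df, ef
  2-simplices (6): abe, acd, ace, bde, cdf, def

giving chain groups C_0 ≅ Z^6, C_1 ≅ Z^12, C_2 ≅ Z^6.

∂_1: C_1 → C_0 maps an edge to its endpoints' difference, ∂[p,q] = q − p.
This gives a 6×12 integer matrix of rank 5; reducing to Smith normal form yields diagonal entries (1,1,1,1,1).

Boundary ∂_2: C_2 → C_1 maps a triangle to the signed sum of its edges. For instance
  ∂cdf = df − cf + cd,
  ∂bde = de − be + bd.
The resulting 12×6 matrix has rank 6, and its Smith normal form has invariant factors (1,1,1,1,1,1).

From H_k ≅ ker(∂_k) / im(∂_{k+1}) we obtain:

  H_0: rank C_0 − rank ∂_1 = 6 − 5 = 1, and the invariant factors of ∂_1 are all 1, so H_0 = Z.
  H_1: rank ker ∂_1 − rank ∂_2 = (12 − 5) − 6 = 1, and the invariant factors of ∂_2 are all 1, so H_1 = Z.
  H_2: rank ker ∂_2 − rank ∂_3 = (6 − 6) − 0 = 0, and there is no ∂_3, so H_2 = 0.

As a check, the Euler characteristic is 6 − 12 + 6 = 0, which agrees with 1 − 1 + 0 = 0.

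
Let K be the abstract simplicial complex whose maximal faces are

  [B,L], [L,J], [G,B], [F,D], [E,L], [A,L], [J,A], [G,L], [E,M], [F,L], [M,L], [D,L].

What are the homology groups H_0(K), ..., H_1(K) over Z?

H_0 = Z,  H_1 = Z^4.

Fix the vertex order A < B < D < E < F < G < J < L < M and write every simplex with vertices in increasing order. Then dim K = 1 and the simplices of K are:

  0-simplices (9): A, B, D, E, F, G, J, L, M
  1-simplices (12): AJ, AL, BG, BL, DF, DL, EL, EM, FL, GL, JL, LM

giving chain groups C_0 ≅ Z^9, C_1 ≅ Z^12.

∂_1: C_1 → C_0 maps an edge to its endpoints' difference, ∂[p,q] = q − p.
The 9×12 boundary matrix has rank 8 and Smith normal form diag(1,1,1,1,1,1,1,1).

From H_k ≅ ker(∂_k) / im(∂_{k+1}) we obtain:

  H_0: rank C_0 − rank ∂_1 = 9 − 8 = 1, and the invariant factors of ∂_1 are all 1, so H_0 ≅ Z.
  H_1: rank ker ∂_1 − rank ∂_2 = (12 − 8) − 0 = 4, and there is no ∂_2, so H_1 ≅ Z^4.

(K is a triangulation of a wedge of 4 circles.)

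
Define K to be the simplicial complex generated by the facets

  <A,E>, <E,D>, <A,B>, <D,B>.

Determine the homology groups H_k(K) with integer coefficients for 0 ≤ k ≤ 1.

H_0 ≅ Z,  H_1 ≅ Z.

Fix the vertex order A < B < D < E and write every simplex with vertices in increasing order. Then dim K = 1 and the simplices of K are:

  0-simplices (4): A, B, D, E
  1-simplices (4): AB, AE, BD, DE

giving chain groups C_0 ≅ Z^4, C_1 ≅ Z^4.

The boundary map ∂_1: C_1 → C_0 sends each edge [p,q] (with p < q) to q − p.
The resulting 4×4 matrix has rank 3, and its Smith normal form has invariant factors (1,1,1).

Now H_k = ker ∂_k / im ∂_{k+1}, so:

  H_0: rank C_0 − rank ∂_1 = 4 − 3 = 1, and the invariant factors of ∂_1 are all 1, so H_0 = Z.
  H_1: rank ker ∂_1 − rank ∂_2 = (4 − 3) − 0 = 1, and there is no ∂_2, so H_1 = Z.

As a check, the Euler characteristic is 4 − 4 = 0, which agrees with 1 − 1 = 0.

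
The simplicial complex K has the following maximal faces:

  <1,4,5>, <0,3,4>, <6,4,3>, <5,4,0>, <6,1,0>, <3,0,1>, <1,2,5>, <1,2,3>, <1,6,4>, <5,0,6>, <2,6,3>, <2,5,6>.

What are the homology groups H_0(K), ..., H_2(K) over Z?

Fix the vertex order 0 < 1 < 2 < 3 < 4 < 5 < 6 and write every simplex with vertices in increasing order. Then dim K = 2 and the simplices of K are:

  0-simplices (7): [0], [1], [2], [3], [4], [5], [6]
  1-simplices (18): [0,1], [0,3], [0,4], [0,5], [0,6], [1,2], [1,3], [1,4], [1,5], [1,6], [2,3], [2,5], [2,6], [3,4], [3,6], [4,5], [4,6], [5,6]
  2-simplices (12): [0,1,3], [0,1,6], [0,3,4], [0,4,5], [0,5,6], [1,2,3], [1,2,5], [1,4,5], [1,4,6], [2,3,6], [2,5,6], [3,4,6]

Hence C_0 ≅ Z^7, C_1 ≅ Z^18, C_2 ≅ Z^12.

∂_1: C_1 → C_0 is given by ∂[p,q] = [q] − [p].
As a 7×18 matrix over Z this has rank 6, with invariant factors (1,1,1,1,1,1).

The boundary map ∂_2: C_2 → C_1 maps a triangle to the signed sum of its edges. For instance
  ∂[1,4,5] = [4,5] − [1,5] + [1,4],
  ∂[0,1,3] = [1,3] − [0,3] + [0,1].
The 18×12 boundary matrix has rank 12 and Smith normal form diag(1,1,1,1,1,1,1,1,1,1,1,2).

Now H_k = ker ∂_k / im ∂_{k+1}, so:

  H_0: rank C_0 − rank ∂_1 = 7 − 6 = 1, and the invariant factors of ∂_1 are all 1, so H_0 = Z.
  H_1: rank ker ∂_1 − rank ∂_2 = (18 − 6) − 12 = 0, and ∂_2 has invariant factor 2 > 1, so H_1 = Z/2Z.
  H_2: rank ker ∂_2 − rank ∂_3 = (12 − 12) − 0 = 0, and there is no ∂_3, so H_2 = 0.

H_0 ≅ Z,  H_1 ≅ Z/2Z,  H_2 = 0.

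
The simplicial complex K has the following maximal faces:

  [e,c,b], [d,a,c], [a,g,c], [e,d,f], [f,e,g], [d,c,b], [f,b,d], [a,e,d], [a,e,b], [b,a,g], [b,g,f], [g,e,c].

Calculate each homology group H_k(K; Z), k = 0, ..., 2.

H_0 ≅ Z,  H_1 ≅ Z/2Z,  H_2 = 0.

K has 7 vertices, 18 edges, 12 triangles.
rank ∂_0 = 0, rank ∂_1 = 6 ⇒ b_0 = 7 − 0 − 6 = 1; all invariant factors of ∂_1 are 1 so no torsion. So H_0 = Z.
rank ∂_1 = 6, rank ∂_2 = 12 ⇒ b_1 = 18 − 6 − 12 = 0; ∂_2 has invariant factor(s) [2] giving torsion. So H_1 = Z/2Z.
rank ∂_2 = 12, rank ∂_3 = 0 ⇒ b_2 = 12 − 12 − 0 = 0. So H_2 = 0.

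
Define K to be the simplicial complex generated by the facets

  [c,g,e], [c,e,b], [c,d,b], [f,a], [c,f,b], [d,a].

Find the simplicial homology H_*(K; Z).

H_0 = Z,  H_1 = Z,  H_2 = 0.

Fix the vertex order a < b < c < d < e < f < g and write every simplex with vertices in increasing order. Then dim K = 2 and the simplices of K are:

  0-simplices (7): a, b, c, d, e, f, g
  1-simplices (11): ad, af, bc, bd, be, bf, cd, ce, cf, cg, eg
  2-simplices (4): bcd, bce, bcf, ceg

giving chain groups C_0 ≅ Z^7, C_1 ≅ Z^11, C_2 ≅ Z^4.

The boundary map ∂_1: C_1 → C_0 maps an edge to its endpoints' difference, ∂[p,q] = q − p. For instance
  ∂bd = d − b.
This gives a 7×11 integer matrix of rank 6; reducing to Smith normal form yields diagonal entries (1,1,1,1,1,1).

The boundary map ∂_2: C_2 → C_1 sends each 2-simplex [p,q,r] to [q,r] − [p,r] + [p,q]. For instance
  ∂bcd = cd − bd + bc,
  ∂bcf = cf − bf + bc.
The resulting 11×4 matrix has rank 4, and its Smith normal form has invariant factors (1,1,1,1).

Now H_k = ker ∂_k / im ∂_{k+1}, so:

  H_0: rank C_0 − rank ∂_1 = 7 − 6 = 1, and the invariant factors of ∂_1 are all 1, so H_0 = Z.
  H_1: rank ker ∂_1 − rank ∂_2 = (11 − 6) − 4 = 1, and the invariant factors of ∂_2 are all 1, so H_1 = Z.
  H_2: rank ker ∂_2 − rank ∂_3 = (4 − 4) − 0 = 0, and there is no ∂_3, so H_2 = 0.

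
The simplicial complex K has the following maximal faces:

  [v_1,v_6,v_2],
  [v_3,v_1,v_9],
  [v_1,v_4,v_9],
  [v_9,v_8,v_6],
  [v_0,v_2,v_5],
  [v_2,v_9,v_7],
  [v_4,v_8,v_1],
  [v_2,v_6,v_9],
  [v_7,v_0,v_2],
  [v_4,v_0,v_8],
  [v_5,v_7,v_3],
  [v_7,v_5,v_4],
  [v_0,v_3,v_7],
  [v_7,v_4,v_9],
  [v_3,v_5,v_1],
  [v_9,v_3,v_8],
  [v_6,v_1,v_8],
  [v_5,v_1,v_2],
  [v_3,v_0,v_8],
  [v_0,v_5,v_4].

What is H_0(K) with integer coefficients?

H_0 ≅ Z.

K has 10 vertices, 30 edges, 20 triangles.
rank ∂_0 = 0, rank ∂_1 = 9 ⇒ b_0 = 10 − 0 − 9 = 1; all invariant factors of ∂_1 are 1 so no torsion. So H_0 = Z.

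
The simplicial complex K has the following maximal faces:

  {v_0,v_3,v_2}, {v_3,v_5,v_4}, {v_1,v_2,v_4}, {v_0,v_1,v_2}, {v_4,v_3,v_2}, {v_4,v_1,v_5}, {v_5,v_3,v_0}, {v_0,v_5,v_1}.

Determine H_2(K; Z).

H_2 = Z.

Fix the vertex order v_0 < v_1 < v_2 < v_3 < v_4 < v_5 and write every simplex with vertices in increasing order. Then dim K = 2 and the simplices of K are:

  0-simplices (6): [v_0], [v_1], [v_2], [v_3], [v_4], [v_5]
  1-simplices (12): [v_0,v_1], [v_0,v_2], [v_0,v_3], [v_0,v_5], [v_1,v_2], [v_1,v_4], [v_1,v_5], [v_2,v_3], [v_2,v_4], [v_3,v_4], [v_3,v_5], [v_4,v_5]
  2-simplices (8): [v_0,v_1,v_2], [v_0,v_1,v_5], [v_0,v_2,v_3], [v_0,v_3,v_5], [v_1,v_2,v_4], [v_1,v_4,v_5], [v_2,v_3,v_4], [v_3,v_4,v_5]

so the chain groups are C_0 ≅ Z^6, C_1 ≅ Z^12, C_2 ≅ Z^8.

The boundary map ∂_1: C_1 → C_0 sends each edge [p,q] (with p < q) to q − p. For instance
  ∂[v_2,v_3] = [v_3] − [v_2].
The 6×12 boundary matrix has rank 5 and Smith normal form diag(1,1,1,1,1).

The boundary map ∂_2: C_2 → C_1 sends each 2-simplex [p,q,r] to [q,r] − [p,r] + [p,q]. For instance
  ∂[v_1,v_2,v_4] = [v_2,v_4] − [v_1,v_4] + [v_1,v_2],
  ∂[v_0,v_1,v_2] = [v_1,v_2] − [v_0,v_2] + [v_0,v_1].
As a 12×8 matrix over Z this has rank 7, with invariant factors (1,1,1,1,1,1,1).

Now H_k = ker ∂_k / im ∂_{k+1}, so:

  H_2: rank ker ∂_2 − rank ∂_3 = (8 − 7) − 0 = 1, and there is no ∂_3, so H_2 = Z.

(K is a triangulation of the 2-sphere S^2.)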